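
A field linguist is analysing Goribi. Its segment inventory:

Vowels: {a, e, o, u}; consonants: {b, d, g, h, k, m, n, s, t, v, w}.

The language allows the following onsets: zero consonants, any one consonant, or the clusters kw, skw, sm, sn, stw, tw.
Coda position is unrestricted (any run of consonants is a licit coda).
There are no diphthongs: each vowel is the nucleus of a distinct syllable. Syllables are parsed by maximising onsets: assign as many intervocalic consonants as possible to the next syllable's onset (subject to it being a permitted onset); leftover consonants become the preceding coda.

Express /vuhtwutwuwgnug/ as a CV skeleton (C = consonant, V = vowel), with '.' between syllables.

CVC.CCV.CCVCC.CVC

Nuclei (vowels): u, u, u, u → 4 syllables.
Between /u/ (V1) and /u/ (V2): /htw/; trying suffixes from longest down, /tw/ is the first permitted one, so coda /h/ | onset /tw/.
Between /u/ (V2) and /u/ (V3): cluster /tw/ — /tw/ is itself a permitted onset, so the whole cluster goes right; preceding coda = ∅.
Between /u/ (V3) and /u/ (V4): /wgn/ — longest licit onset from the right is /n/, leaving /wg/ as coda.
Syllabification: vuh.twu.twuwg.nug.
Mapping each syllable to C/V: /vuh/ → CVC, /twu/ → CCV, /twuwg/ → CCVCC, /nug/ → CVC.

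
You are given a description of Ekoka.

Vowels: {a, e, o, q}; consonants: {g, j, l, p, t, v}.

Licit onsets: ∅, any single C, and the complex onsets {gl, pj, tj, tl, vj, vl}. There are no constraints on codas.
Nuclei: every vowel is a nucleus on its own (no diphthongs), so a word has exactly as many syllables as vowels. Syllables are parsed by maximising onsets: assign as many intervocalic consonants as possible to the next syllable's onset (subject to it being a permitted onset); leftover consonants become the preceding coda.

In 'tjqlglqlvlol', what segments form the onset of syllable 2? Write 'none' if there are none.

Vowels present: q, q, o; each is a nucleus, giving 3 syllables.
V1 /q/ – V2 /q/: /lgl/ — longest licit onset from the right is /gl/, leaving /l/ as coda.
V2 /q/ – V3 /o/: /lvl/ — longest licit onset from the right is /vl/, leaving /l/ as coda.
Result: tjql.glql.vlol.
Syllable 2 is /glql/: onset /gl/, nucleus /q/, coda /l/.

gl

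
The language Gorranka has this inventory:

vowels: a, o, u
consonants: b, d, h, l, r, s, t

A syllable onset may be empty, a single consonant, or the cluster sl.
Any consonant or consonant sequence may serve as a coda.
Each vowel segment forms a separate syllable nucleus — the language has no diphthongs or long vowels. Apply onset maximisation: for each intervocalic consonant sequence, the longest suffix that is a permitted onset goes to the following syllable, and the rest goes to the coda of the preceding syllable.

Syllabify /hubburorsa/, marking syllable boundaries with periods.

hub.bu.ror.sa

Vowels present: u, u, o, a; each is a nucleus, giving 4 syllables.
/u…u/ gap (V1→V2): cluster /bb/ — the longest permitted-onset suffix is /b/; onset = /b/, preceding coda = /b/.
/u…o/ gap (V2→V3): /r/ is a single consonant, so it becomes the next onset.
/o…a/ gap (V3→V4): cluster /rs/ — the longest permitted-onset suffix is /s/; onset = /s/, preceding coda = /r/.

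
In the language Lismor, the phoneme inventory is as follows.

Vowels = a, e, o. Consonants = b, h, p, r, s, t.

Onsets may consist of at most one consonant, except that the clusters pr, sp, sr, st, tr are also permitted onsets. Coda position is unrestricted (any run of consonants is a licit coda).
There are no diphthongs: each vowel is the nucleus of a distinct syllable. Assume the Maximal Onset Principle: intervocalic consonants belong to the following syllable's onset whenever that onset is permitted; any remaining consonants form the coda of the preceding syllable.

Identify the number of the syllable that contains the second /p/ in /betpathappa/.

The vowels are e, a, a, a — 4 nuclei, so 4 syllables.
/e…a/ gap (V1→V2): /tp/; trying suffixes from longest down, /p/ is the first permitted one, so coda /t/ | onset /p/.
/a…a/ gap (V2→V3): cluster /th/ — the longest permitted-onset suffix is /h/; onset = /h/, preceding coda = /t/.
/a…a/ gap (V3→V4): /pp/ — longest licit onset from the right is /p/, leaving /p/ as coda.
Putting it together: bet.pat.hap.pa.
The second /p/ is in the coda of syllable 3 (/hap/).

3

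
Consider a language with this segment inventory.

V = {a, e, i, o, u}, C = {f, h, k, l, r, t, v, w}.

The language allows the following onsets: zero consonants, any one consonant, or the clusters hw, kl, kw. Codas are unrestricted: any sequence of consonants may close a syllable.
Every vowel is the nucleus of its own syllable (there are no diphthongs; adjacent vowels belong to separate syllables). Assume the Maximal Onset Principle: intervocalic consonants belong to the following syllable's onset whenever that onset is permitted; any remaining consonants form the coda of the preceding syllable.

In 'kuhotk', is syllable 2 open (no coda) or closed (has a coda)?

closed

The vowels are u, o — 2 nuclei, so 2 syllables.
V1 /u/ – V2 /o/: /h/ is a single consonant, so it becomes the next onset.
Syllabification: ku.hotk.
Syllable 2 is /hotk/ with coda /tk/, so it is closed.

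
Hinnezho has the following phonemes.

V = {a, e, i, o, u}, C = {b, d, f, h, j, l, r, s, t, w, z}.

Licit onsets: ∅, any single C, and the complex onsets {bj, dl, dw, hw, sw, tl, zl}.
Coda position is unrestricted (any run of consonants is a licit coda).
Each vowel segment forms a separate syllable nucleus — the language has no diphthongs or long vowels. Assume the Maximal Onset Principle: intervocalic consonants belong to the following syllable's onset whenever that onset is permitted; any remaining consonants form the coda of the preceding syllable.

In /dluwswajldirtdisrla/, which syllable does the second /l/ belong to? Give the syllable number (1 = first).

2

The vowels are u, a, i, i, a — 5 nuclei, so 5 syllables.
σ1/σ2 boundary: /wsw/; trying suffixes from longest down, /sw/ is the first permitted one, so coda /w/ | onset /sw/.
σ2/σ3 boundary: /jld/; trying suffixes from longest down, /d/ is the first permitted one, so coda /jl/ | onset /d/.
σ3/σ4 boundary: cluster /rtd/ — the longest permitted-onset suffix is /d/; onset = /d/, preceding coda = /rt/.
σ4/σ5 boundary: /srl/ splits as /sr/ + /l/ (/l/ is the longest suffix that is a licit onset).
Result: dluw.swajl.dirt.disr.la.
The second /l/ is in the coda of syllable 2 (/swajl/).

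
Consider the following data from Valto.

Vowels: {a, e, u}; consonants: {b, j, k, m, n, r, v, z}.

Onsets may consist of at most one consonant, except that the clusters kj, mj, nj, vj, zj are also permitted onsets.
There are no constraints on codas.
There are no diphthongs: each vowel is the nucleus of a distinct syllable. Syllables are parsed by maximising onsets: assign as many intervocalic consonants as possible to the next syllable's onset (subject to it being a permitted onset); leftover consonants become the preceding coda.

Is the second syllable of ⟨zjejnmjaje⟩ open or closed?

Nuclei (vowels): e, a, e → 3 syllables.
/e…a/ gap (V1→V2): cluster /jnmj/ — the longest permitted-onset suffix is /mj/; onset = /mj/, preceding coda = /jn/.
/a…e/ gap (V2→V3): /j/ → onset of the next syllable (single consonants are always licit onsets).
Syllabification: zjejn.mja.je.
Syllable 2 is /mja/; it ends in its nucleus with no coda, so it is open.

open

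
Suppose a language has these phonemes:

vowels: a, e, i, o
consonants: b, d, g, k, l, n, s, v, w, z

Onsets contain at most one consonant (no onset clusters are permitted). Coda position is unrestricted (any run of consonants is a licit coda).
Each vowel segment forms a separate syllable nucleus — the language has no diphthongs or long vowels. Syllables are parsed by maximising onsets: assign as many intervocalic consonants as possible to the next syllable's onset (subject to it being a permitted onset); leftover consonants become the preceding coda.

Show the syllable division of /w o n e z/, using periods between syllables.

wo.nez

Nuclei (vowels): o, e → 2 syllables.
Between /o/ (V1) and /e/ (V2): /n/ is a single consonant, so it becomes the next onset.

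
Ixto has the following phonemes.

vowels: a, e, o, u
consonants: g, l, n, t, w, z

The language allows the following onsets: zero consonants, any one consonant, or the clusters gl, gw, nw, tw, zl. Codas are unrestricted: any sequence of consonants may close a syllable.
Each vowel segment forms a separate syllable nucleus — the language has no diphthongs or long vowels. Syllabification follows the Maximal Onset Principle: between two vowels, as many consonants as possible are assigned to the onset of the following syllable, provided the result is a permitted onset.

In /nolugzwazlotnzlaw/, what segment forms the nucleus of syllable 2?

The vowels are o, u, a, o, a — 5 nuclei, so 5 syllables.
The second nucleus (vowel 2 from the left) is /u/.

u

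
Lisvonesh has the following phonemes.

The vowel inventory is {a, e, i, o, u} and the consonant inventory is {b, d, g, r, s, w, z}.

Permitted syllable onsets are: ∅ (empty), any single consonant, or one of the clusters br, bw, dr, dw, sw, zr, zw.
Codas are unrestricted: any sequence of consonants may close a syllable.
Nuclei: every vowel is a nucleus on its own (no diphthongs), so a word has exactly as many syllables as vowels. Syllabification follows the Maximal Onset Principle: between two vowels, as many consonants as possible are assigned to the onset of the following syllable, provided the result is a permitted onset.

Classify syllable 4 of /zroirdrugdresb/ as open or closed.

closed

Vowels present: o, i, u, e; each is a nucleus, giving 4 syllables.
V1 /o/ – V2 /i/: nothing intervenes; syllable break is V.V.
V2 /i/ – V3 /u/: /rdr/ splits as /r/ + /dr/ (/dr/ is the longest suffix that is a licit onset).
V3 /u/ – V4 /e/: cluster /gdr/ — the longest permitted-onset suffix is /dr/; onset = /dr/, preceding coda = /g/.
Syllabification: zro.ir.drug.dresb.
Syllable 4 is /dresb/ with coda /sb/, so it is closed.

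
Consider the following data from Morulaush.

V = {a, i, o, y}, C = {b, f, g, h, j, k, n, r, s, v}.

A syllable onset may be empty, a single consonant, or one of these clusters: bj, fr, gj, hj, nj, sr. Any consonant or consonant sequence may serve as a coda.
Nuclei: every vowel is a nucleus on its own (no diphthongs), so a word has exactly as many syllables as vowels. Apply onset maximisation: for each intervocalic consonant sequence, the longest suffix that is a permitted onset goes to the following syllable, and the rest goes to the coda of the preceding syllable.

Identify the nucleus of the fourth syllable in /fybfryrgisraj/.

a

Nuclei (vowels): y, y, i, a → 4 syllables.
The fourth nucleus (vowel 4 from the left) is /a/.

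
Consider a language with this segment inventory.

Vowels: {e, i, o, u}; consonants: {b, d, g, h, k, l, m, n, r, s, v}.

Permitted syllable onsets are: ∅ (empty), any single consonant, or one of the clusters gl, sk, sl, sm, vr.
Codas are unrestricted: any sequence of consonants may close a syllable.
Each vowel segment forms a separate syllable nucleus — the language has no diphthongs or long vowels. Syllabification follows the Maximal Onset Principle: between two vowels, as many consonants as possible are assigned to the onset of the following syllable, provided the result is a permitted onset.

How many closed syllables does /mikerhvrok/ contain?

Vowels present: i, e, o; each is a nucleus, giving 3 syllables.
σ1/σ2 boundary: /k/ is a single consonant, so it becomes the next onset.
σ2/σ3 boundary: /rhvr/ — longest licit onset from the right is /vr/, leaving /rh/ as coda.
Syllabification: mi.kerh.vrok.
Classifying each syllable: /mi/ (open), /kerh/ (closed), /vrok/ (closed).
Closed syllables: 2.

2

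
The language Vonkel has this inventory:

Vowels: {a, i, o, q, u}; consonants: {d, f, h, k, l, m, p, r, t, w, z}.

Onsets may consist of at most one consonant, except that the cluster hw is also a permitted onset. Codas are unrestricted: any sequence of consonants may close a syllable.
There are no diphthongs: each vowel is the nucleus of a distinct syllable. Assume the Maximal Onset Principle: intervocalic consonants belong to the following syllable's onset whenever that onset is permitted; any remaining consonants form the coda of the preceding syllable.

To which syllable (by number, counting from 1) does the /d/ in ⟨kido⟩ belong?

Nuclei (vowels): i, o → 2 syllables.
σ1/σ2 boundary: just /d/ — single C goes to the following onset.
Putting it together: ki.do.
The /d/ is in the onset of syllable 2 (/do/).

2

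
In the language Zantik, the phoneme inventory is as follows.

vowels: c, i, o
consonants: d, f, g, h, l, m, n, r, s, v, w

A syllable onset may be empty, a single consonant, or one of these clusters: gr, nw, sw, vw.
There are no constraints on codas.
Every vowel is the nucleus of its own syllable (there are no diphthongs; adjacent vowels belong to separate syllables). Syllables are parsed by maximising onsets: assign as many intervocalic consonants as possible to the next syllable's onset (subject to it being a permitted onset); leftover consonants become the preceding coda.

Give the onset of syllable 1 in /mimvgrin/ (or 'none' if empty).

m

Vowels present: i, i; each is a nucleus, giving 2 syllables.
V1 /i/ – V2 /i/: /mvgr/ — longest licit onset from the right is /gr/, leaving /mv/ as coda.
So the parse is mimv.grin.
Syllable 1 is /mimv/: onset /m/, nucleus /i/, coda /mv/.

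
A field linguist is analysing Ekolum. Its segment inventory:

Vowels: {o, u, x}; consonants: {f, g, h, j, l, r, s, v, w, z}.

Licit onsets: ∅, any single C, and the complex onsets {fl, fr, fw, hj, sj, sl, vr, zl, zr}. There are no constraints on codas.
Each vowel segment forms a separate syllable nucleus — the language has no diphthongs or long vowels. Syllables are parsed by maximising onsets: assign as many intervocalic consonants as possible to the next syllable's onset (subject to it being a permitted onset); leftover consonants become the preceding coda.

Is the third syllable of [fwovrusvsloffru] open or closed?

closed

The vowels are o, u, o, u — 4 nuclei, so 4 syllables.
V1 /o/ – V2 /u/: cluster /vr/ — /vr/ is itself a permitted onset, so the whole cluster goes right; preceding coda = ∅.
V2 /u/ – V3 /o/: /svsl/ — longest licit onset from the right is /sl/, leaving /sv/ as coda.
V3 /o/ – V4 /u/: cluster /ffr/ — the longest permitted-onset suffix is /fr/; onset = /fr/, preceding coda = /f/.
Putting it together: fwo.vrusv.slof.fru.
Syllable 3 is /slof/ with coda /f/, so it is closed.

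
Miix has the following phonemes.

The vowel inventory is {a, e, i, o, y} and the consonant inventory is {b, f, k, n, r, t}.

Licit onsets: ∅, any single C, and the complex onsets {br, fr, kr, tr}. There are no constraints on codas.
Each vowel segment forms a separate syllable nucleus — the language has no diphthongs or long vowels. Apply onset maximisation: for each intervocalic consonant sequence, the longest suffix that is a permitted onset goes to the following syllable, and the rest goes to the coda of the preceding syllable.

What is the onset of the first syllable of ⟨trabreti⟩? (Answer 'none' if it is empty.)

tr

Nuclei (vowels): a, e, i → 3 syllables.
/a…e/ gap (V1→V2): /br/ is a licit onset in full, so it all attaches to the next syllable.
/e…i/ gap (V2→V3): /t/ is a single consonant, so it becomes the next onset.
So the parse is tra.bre.ti.
Syllable 1 is /tra/: onset /tr/, nucleus /a/, coda ∅.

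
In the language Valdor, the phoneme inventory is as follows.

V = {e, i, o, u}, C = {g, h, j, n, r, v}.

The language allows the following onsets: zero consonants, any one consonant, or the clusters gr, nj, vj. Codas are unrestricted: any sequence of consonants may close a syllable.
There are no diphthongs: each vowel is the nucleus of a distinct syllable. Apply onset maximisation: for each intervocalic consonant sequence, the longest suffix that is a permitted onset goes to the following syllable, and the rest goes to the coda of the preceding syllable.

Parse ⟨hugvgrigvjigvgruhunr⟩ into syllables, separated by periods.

Nuclei (vowels): u, i, i, u, u → 5 syllables.
Between /u/ (V1) and /i/ (V2): /gvgr/ splits as /gv/ + /gr/ (/gr/ is the longest suffix that is a licit onset).
Between /i/ (V2) and /i/ (V3): /gvj/; trying suffixes from longest down, /vj/ is the first permitted one, so coda /g/ | onset /vj/.
Between /i/ (V3) and /u/ (V4): cluster /gvgr/ — the longest permitted-onset suffix is /gr/; onset = /gr/, preceding coda = /gv/.
Between /u/ (V4) and /u/ (V5): /h/ → onset of the next syllable (single consonants are always licit onsets).

hugv.grig.vjigv.gru.hunr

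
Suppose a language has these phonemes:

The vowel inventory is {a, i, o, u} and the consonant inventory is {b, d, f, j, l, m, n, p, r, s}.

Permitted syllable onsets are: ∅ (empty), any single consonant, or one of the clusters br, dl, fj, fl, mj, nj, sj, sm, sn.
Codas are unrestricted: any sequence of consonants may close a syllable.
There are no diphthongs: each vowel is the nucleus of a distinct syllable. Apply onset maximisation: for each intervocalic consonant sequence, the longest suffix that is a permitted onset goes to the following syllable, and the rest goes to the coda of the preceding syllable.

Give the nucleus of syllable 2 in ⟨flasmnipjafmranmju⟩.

The vowels are a, i, a, a, u — 5 nuclei, so 5 syllables.
The second nucleus (vowel 2 from the left) is /i/.

i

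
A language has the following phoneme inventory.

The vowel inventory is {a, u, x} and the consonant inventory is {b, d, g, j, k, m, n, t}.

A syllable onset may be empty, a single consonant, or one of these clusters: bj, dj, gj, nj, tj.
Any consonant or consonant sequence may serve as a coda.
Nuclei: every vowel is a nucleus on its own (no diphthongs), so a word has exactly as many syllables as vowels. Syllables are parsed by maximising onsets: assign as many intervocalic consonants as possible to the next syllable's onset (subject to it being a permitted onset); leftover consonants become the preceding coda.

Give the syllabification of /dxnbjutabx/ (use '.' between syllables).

Nuclei (vowels): x, u, a, x → 4 syllables.
V1 /x/ – V2 /u/: /nbj/ splits as /n/ + /bj/ (/bj/ is the longest suffix that is a licit onset).
V2 /u/ – V3 /a/: /t/ is a single consonant, so it becomes the next onset.
V3 /a/ – V4 /x/: just /b/ — single C goes to the following onset.

dxn.bju.ta.bx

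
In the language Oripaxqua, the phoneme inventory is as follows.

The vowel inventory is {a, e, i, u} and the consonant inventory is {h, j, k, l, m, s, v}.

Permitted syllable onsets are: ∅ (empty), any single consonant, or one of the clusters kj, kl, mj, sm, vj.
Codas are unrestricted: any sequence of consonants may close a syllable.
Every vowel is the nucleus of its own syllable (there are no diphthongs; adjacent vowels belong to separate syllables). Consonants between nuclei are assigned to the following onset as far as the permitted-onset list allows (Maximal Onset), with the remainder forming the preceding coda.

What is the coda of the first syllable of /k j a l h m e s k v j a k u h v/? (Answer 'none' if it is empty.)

The vowels are a, e, a, u — 4 nuclei, so 4 syllables.
Between /a/ (V1) and /e/ (V2): cluster /lhm/ — the longest permitted-onset suffix is /m/; onset = /m/, preceding coda = /lh/.
Between /e/ (V2) and /a/ (V3): /skvj/ splits as /sk/ + /vj/ (/vj/ is the longest suffix that is a licit onset).
Between /a/ (V3) and /u/ (V4): /k/ is a single consonant, so it becomes the next onset.
Syllabification: kjalh.mesk.vja.kuhv.
Syllable 1 is /kjalh/: onset /kj/, nucleus /a/, coda /lh/.

lh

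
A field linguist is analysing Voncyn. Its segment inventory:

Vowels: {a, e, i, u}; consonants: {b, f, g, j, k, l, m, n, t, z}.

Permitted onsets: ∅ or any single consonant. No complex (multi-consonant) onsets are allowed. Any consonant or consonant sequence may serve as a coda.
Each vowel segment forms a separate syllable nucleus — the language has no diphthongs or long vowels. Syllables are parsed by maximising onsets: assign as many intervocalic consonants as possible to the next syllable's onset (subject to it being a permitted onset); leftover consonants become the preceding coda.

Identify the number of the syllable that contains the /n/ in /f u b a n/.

2

Nuclei (vowels): u, a → 2 syllables.
/u…a/ gap (V1→V2): /b/ is a single consonant, so it becomes the next onset.
Syllabification: fu.ban.
The /n/ is in the coda of syllable 2 (/ban/).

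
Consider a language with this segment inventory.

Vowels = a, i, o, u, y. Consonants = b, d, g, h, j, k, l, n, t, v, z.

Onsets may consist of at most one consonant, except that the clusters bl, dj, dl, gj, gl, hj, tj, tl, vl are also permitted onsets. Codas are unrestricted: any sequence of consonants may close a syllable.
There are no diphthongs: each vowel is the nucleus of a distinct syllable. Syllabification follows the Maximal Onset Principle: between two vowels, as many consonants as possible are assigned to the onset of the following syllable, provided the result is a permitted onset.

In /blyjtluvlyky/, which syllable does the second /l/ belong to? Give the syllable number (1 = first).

Vowels present: y, u, y, y; each is a nucleus, giving 4 syllables.
/y…u/ gap (V1→V2): /jtl/; trying suffixes from longest down, /tl/ is the first permitted one, so coda /j/ | onset /tl/.
/u…y/ gap (V2→V3): /vl/ is a licit onset in full, so it all attaches to the next syllable.
/y…y/ gap (V3→V4): /k/ → onset of the next syllable (single consonants are always licit onsets).
So the parse is blyj.tlu.vly.ky.
The second /l/ is in the onset of syllable 2 (/tlu/).

2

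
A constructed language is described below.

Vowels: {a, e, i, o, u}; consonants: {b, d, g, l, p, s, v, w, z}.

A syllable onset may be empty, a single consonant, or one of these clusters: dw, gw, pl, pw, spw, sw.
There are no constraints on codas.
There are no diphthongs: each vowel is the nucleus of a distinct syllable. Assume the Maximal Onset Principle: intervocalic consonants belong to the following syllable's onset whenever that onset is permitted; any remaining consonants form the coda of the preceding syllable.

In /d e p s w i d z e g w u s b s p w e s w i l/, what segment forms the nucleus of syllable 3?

Vowels present: e, i, e, u, e, i; each is a nucleus, giving 6 syllables.
The third nucleus (vowel 3 from the left) is /e/.

e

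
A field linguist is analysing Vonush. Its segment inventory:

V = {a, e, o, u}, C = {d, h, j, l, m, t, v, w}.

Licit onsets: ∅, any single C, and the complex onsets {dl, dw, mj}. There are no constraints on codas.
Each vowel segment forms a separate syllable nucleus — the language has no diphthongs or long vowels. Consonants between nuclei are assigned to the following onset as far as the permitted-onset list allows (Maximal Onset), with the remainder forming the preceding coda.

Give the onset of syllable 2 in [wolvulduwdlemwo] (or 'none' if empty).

The vowels are o, u, u, e, o — 5 nuclei, so 5 syllables.
/o…u/ gap (V1→V2): /lv/ — longest licit onset from the right is /v/, leaving /l/ as coda.
/u…u/ gap (V2→V3): /ld/ splits as /l/ + /d/ (/d/ is the longest suffix that is a licit onset).
/u…e/ gap (V3→V4): /wdl/ — longest licit onset from the right is /dl/, leaving /w/ as coda.
/e…o/ gap (V4→V5): cluster /mw/ — the longest permitted-onset suffix is /w/; onset = /w/, preceding coda = /m/.
Result: wol.vul.duw.dlem.wo.
Syllable 2 is /vul/: onset /v/, nucleus /u/, coda /l/.

v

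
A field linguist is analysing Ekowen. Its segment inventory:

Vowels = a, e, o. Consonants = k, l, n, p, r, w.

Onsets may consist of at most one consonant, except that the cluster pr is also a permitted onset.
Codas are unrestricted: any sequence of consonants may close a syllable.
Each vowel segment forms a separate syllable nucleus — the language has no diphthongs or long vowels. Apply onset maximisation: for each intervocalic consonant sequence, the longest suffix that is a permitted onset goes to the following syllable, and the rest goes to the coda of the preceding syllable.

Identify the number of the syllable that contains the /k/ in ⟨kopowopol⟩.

Vowels present: o, o, o, o; each is a nucleus, giving 4 syllables.
Between /o/ (V1) and /o/ (V2): just /p/ — single C goes to the following onset.
Between /o/ (V2) and /o/ (V3): /w/ is a single consonant, so it becomes the next onset.
Between /o/ (V3) and /o/ (V4): just /p/ — single C goes to the following onset.
So the parse is ko.po.wo.pol.
The /k/ is in the onset of syllable 1 (/ko/).

1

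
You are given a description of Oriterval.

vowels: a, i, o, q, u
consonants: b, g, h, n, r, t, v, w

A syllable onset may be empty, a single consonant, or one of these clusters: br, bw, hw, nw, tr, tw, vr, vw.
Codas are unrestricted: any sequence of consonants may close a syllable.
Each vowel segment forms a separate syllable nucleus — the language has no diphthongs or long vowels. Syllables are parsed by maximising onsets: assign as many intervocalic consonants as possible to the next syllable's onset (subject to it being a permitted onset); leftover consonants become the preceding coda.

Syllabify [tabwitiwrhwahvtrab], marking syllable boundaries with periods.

Nuclei (vowels): a, i, i, a, a → 5 syllables.
V1 /a/ – V2 /i/: /bw/ is a licit onset in full, so it all attaches to the next syllable.
V2 /i/ – V3 /i/: /t/ → onset of the next syllable (single consonants are always licit onsets).
V3 /i/ – V4 /a/: /wrhw/ — longest licit onset from the right is /hw/, leaving /wr/ as coda.
V4 /a/ – V5 /a/: /hvtr/ splits as /hv/ + /tr/ (/tr/ is the longest suffix that is a licit onset).

ta.bwi.tiwr.hwahv.trab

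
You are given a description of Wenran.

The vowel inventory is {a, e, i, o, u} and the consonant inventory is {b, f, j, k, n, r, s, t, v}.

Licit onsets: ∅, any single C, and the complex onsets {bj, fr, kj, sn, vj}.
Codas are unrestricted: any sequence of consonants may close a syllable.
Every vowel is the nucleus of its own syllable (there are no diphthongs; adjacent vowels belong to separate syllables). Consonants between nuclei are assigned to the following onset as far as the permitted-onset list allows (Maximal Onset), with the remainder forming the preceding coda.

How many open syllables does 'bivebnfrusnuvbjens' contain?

Vowels present: i, e, u, u, e; each is a nucleus, giving 5 syllables.
Between /i/ (V1) and /e/ (V2): /v/ → onset of the next syllable (single consonants are always licit onsets).
Between /e/ (V2) and /u/ (V3): cluster /bnfr/ — the longest permitted-onset suffix is /fr/; onset = /fr/, preceding coda = /bn/.
Between /u/ (V3) and /u/ (V4): /sn/ is a licit onset in full, so it all attaches to the next syllable.
Between /u/ (V4) and /e/ (V5): /vbj/ — longest licit onset from the right is /bj/, leaving /v/ as coda.
So the parse is bi.vebn.fru.snuv.bjens.
Classifying each syllable: /bi/ (open), /vebn/ (closed), /fru/ (open), /snuv/ (closed), /bjens/ (closed).
Open syllables: 2.

2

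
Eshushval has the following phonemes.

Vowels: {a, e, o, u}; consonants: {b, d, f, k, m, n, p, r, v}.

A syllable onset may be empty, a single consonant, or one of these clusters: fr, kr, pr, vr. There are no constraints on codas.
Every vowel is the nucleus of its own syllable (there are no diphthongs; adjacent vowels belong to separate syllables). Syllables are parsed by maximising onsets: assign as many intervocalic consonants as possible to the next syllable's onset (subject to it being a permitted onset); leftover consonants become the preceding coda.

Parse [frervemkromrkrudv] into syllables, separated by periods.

The vowels are e, e, o, u — 4 nuclei, so 4 syllables.
σ1/σ2 boundary: /rv/; trying suffixes from longest down, /v/ is the first permitted one, so coda /r/ | onset /v/.
σ2/σ3 boundary: /mkr/; trying suffixes from longest down, /kr/ is the first permitted one, so coda /m/ | onset /kr/.
σ3/σ4 boundary: cluster /mrkr/ — the longest permitted-onset suffix is /kr/; onset = /kr/, preceding coda = /mr/.

frer.vem.kromr.krudv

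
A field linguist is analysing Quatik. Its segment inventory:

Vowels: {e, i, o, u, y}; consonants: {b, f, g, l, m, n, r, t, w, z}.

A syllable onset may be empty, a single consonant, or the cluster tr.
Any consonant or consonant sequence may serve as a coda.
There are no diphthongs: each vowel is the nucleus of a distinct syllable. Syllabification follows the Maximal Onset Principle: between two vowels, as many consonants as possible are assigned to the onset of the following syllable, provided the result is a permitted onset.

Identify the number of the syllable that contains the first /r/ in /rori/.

Vowels present: o, i; each is a nucleus, giving 2 syllables.
/o…i/ gap (V1→V2): /r/ → onset of the next syllable (single consonants are always licit onsets).
So the parse is ro.ri.
The first /r/ is in the onset of syllable 1 (/ro/).

1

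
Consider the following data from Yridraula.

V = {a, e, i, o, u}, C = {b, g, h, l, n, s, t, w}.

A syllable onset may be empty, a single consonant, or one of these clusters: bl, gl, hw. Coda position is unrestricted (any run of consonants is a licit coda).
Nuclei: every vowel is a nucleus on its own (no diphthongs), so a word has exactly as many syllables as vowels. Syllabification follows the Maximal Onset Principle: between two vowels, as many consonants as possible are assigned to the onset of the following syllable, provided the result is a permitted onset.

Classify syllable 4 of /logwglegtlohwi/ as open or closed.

The vowels are o, e, o, i — 4 nuclei, so 4 syllables.
/o…e/ gap (V1→V2): /gwgl/ splits as /gw/ + /gl/ (/gl/ is the longest suffix that is a licit onset).
/e…o/ gap (V2→V3): cluster /gtl/ — the longest permitted-onset suffix is /l/; onset = /l/, preceding coda = /gt/.
/o…i/ gap (V3→V4): cluster /hw/ — /hw/ is itself a permitted onset, so the whole cluster goes right; preceding coda = ∅.
Syllabification: logw.glegt.lo.hwi.
Syllable 4 is /hwi/; it ends in its nucleus with no coda, so it is open.

open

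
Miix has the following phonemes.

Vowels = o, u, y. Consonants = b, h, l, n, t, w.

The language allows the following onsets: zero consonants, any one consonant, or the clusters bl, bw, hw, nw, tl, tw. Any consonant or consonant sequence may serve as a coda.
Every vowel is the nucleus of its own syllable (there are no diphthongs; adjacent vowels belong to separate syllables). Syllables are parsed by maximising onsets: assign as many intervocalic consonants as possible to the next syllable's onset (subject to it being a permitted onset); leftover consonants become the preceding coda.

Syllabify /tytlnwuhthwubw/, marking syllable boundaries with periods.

Vowels present: y, u, u; each is a nucleus, giving 3 syllables.
V1 /y/ – V2 /u/: cluster /tlnw/ — the longest permitted-onset suffix is /nw/; onset = /nw/, preceding coda = /tl/.
V2 /u/ – V3 /u/: /hthw/ splits as /ht/ + /hw/ (/hw/ is the longest suffix that is a licit onset).

tytl.nwuht.hwubw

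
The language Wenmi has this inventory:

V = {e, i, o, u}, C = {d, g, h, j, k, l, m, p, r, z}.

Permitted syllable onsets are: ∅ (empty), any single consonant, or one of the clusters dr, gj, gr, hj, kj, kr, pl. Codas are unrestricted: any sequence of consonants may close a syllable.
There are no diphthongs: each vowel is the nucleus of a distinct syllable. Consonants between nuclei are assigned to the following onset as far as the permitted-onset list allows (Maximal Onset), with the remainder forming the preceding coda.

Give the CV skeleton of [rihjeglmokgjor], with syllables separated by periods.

CV.CCVCC.CVC.CCVC

Vowels present: i, e, o, o; each is a nucleus, giving 4 syllables.
Between /i/ (V1) and /e/ (V2): /hj/ — entire cluster is a permitted onset → onset /hj/, coda ∅.
Between /e/ (V2) and /o/ (V3): /glm/ splits as /gl/ + /m/ (/m/ is the longest suffix that is a licit onset).
Between /o/ (V3) and /o/ (V4): /kgj/ splits as /k/ + /gj/ (/gj/ is the longest suffix that is a licit onset).
Putting it together: ri.hjegl.mok.gjor.
Mapping each syllable to C/V: /ri/ → CV, /hjegl/ → CCVCC, /mok/ → CVC, /gjor/ → CCVC.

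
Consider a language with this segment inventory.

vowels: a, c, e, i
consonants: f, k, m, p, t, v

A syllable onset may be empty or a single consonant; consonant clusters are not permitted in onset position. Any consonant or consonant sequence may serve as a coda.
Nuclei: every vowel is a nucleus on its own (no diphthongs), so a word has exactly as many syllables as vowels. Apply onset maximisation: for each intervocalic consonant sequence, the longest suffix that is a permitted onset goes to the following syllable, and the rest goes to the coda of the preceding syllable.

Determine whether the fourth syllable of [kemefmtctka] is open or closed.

open

The vowels are e, e, c, a — 4 nuclei, so 4 syllables.
V1 /e/ – V2 /e/: /m/ → onset of the next syllable (single consonants are always licit onsets).
V2 /e/ – V3 /c/: /fmt/ — longest licit onset from the right is /t/, leaving /fm/ as coda.
V3 /c/ – V4 /a/: /tk/ splits as /t/ + /k/ (/k/ is the longest suffix that is a licit onset).
So the parse is ke.mefm.tct.ka.
Syllable 4 is /ka/; it ends in its nucleus with no coda, so it is open.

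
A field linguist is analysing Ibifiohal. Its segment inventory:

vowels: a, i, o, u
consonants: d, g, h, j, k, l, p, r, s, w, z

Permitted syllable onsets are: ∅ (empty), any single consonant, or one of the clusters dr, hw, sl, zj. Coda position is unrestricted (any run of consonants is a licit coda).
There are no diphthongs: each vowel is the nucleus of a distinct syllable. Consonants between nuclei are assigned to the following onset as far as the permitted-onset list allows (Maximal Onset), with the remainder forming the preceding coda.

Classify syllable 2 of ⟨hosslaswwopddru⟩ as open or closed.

Nuclei (vowels): o, a, o, u → 4 syllables.
σ1/σ2 boundary: /ssl/ — longest licit onset from the right is /sl/, leaving /s/ as coda.
σ2/σ3 boundary: /sww/; trying suffixes from longest down, /w/ is the first permitted one, so coda /sw/ | onset /w/.
σ3/σ4 boundary: /pddr/ — longest licit onset from the right is /dr/, leaving /pd/ as coda.
So the parse is hos.slasw.wopd.dru.
Syllable 2 is /slasw/ with coda /sw/, so it is closed.

closed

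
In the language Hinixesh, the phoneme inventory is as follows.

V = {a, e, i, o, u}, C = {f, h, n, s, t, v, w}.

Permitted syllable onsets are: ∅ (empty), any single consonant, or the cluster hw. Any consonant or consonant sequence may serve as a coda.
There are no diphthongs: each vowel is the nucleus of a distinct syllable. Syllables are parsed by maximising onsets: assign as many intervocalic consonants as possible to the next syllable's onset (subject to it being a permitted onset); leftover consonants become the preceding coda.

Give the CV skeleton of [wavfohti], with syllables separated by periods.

CVC.CVC.CV

Nuclei (vowels): a, o, i → 3 syllables.
Between /a/ (V1) and /o/ (V2): cluster /vf/ — the longest permitted-onset suffix is /f/; onset = /f/, preceding coda = /v/.
Between /o/ (V2) and /i/ (V3): /ht/; trying suffixes from longest down, /t/ is the first permitted one, so coda /h/ | onset /t/.
Syllabification: wav.foh.ti.
Mapping each syllable to C/V: /wav/ → CVC, /foh/ → CVC, /ti/ → CV.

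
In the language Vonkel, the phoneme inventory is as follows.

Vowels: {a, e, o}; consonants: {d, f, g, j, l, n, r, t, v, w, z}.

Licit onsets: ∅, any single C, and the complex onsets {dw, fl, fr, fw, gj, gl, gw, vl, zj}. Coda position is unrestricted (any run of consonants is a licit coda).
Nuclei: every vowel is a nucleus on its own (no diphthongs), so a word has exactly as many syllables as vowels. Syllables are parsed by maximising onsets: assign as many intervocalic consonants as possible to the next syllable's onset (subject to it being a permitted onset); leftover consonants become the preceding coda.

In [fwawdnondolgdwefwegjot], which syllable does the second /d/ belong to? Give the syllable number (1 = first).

3

Vowels present: a, o, o, e, e, o; each is a nucleus, giving 6 syllables.
σ1/σ2 boundary: /wdn/ — longest licit onset from the right is /n/, leaving /wd/ as coda.
σ2/σ3 boundary: /nd/ — longest licit onset from the right is /d/, leaving /n/ as coda.
σ3/σ4 boundary: cluster /lgdw/ — the longest permitted-onset suffix is /dw/; onset = /dw/, preceding coda = /lg/.
σ4/σ5 boundary: cluster /fw/ — /fw/ is itself a permitted onset, so the whole cluster goes right; preceding coda = ∅.
σ5/σ6 boundary: /gj/ — entire cluster is a permitted onset → onset /gj/, coda ∅.
Result: fwawd.non.dolg.dwe.fwe.gjot.
The second /d/ is in the onset of syllable 3 (/dolg/).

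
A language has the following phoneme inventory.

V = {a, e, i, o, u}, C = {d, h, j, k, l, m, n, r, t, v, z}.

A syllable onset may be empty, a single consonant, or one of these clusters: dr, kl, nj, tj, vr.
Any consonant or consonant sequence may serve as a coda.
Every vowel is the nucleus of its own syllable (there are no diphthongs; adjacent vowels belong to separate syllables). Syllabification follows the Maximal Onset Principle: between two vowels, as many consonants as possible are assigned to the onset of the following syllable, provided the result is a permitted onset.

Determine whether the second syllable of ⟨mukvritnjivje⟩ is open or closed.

The vowels are u, i, i, e — 4 nuclei, so 4 syllables.
V1 /u/ – V2 /i/: /kvr/ — longest licit onset from the right is /vr/, leaving /k/ as coda.
V2 /i/ – V3 /i/: /tnj/ splits as /t/ + /nj/ (/nj/ is the longest suffix that is a licit onset).
V3 /i/ – V4 /e/: cluster /vj/ — the longest permitted-onset suffix is /j/; onset = /j/, preceding coda = /v/.
So the parse is muk.vrit.njiv.je.
Syllable 2 is /vrit/ with coda /t/, so it is closed.

closed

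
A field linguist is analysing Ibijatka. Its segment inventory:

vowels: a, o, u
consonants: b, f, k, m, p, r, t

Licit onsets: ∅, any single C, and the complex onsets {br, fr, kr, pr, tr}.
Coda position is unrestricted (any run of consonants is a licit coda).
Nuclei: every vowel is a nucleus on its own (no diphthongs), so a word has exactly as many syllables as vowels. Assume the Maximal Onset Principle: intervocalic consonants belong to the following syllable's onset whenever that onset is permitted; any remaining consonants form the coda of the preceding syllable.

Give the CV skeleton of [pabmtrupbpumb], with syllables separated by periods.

CVCC.CCVCC.CVCC

The vowels are a, u, u — 3 nuclei, so 3 syllables.
σ1/σ2 boundary: /bmtr/ splits as /bm/ + /tr/ (/tr/ is the longest suffix that is a licit onset).
σ2/σ3 boundary: /pbp/ splits as /pb/ + /p/ (/p/ is the longest suffix that is a licit onset).
Syllabification: pabm.trupb.pumb.
Mapping each syllable to C/V: /pabm/ → CVCC, /trupb/ → CCVCC, /pumb/ → CVCC.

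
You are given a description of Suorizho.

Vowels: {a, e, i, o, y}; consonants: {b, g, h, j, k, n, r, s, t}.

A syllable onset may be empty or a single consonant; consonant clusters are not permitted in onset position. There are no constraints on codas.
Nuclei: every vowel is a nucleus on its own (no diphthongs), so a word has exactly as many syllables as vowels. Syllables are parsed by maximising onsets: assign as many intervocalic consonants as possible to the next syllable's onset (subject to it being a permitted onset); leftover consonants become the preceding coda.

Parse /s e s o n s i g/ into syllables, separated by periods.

se.son.sig

Vowels present: e, o, i; each is a nucleus, giving 3 syllables.
Between /e/ (V1) and /o/ (V2): /s/ is a single consonant, so it becomes the next onset.
Between /o/ (V2) and /i/ (V3): /ns/ splits as /n/ + /s/ (/s/ is the longest suffix that is a licit onset).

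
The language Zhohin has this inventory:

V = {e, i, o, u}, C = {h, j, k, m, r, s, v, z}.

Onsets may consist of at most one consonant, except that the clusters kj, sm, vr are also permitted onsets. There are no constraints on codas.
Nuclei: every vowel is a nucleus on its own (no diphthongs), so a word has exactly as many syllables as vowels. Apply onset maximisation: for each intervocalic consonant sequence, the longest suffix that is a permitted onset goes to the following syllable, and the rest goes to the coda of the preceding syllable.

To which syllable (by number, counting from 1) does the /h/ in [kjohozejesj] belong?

2

Nuclei (vowels): o, o, e, e → 4 syllables.
Between /o/ (V1) and /o/ (V2): /h/ is a single consonant, so it becomes the next onset.
Between /o/ (V2) and /e/ (V3): /z/ is a single consonant, so it becomes the next onset.
Between /e/ (V3) and /e/ (V4): /j/ → onset of the next syllable (single consonants are always licit onsets).
Result: kjo.ho.ze.jesj.
The /h/ is in the onset of syllable 2 (/ho/).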